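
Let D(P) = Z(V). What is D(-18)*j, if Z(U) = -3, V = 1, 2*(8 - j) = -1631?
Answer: -4941/2 ≈ -2470.5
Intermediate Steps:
j = 1647/2 (j = 8 - ½*(-1631) = 8 + 1631/2 = 1647/2 ≈ 823.50)
D(P) = -3
D(-18)*j = -3*1647/2 = -4941/2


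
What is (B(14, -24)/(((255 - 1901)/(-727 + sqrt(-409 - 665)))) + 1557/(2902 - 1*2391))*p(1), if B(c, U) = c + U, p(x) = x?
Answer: -576074/420553 + 5*I*sqrt(1074)/823 ≈ -1.3698 + 0.1991*I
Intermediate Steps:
B(c, U) = U + c
(B(14, -24)/(((255 - 1901)/(-727 + sqrt(-409 - 665)))) + 1557/(2902 - 1*2391))*p(1) = ((-24 + 14)/(((255 - 1901)/(-727 + sqrt(-409 - 665)))) + 1557/(2902 - 1*2391))*1 = (-(3635/823 - 5*I*sqrt(1074)/823) + 1557/(2902 - 2391))*1 = (-(3635/823 - 5*I*sqrt(1074)/823) + 1557/511)*1 = (-10*(727/1646 - I*sqrt(1074)/1646) + 1557*(1/511))*1 = ((-3635/823 + 5*I*sqrt(1074)/823) + 1557/511)*1 = (-576074/420553 + 5*I*sqrt(1074)/823)*1 = -576074/420553 + 5*I*sqrt(1074)/823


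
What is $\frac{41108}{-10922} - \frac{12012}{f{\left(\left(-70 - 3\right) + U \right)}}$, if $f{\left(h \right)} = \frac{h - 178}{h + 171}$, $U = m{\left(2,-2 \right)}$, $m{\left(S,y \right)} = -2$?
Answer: $\frac{13302670}{2921} \approx 4554.1$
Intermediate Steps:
$U = -2$
$f{\left(h \right)} = \frac{-178 + h}{171 + h}$
$\frac{41108}{-10922} - \frac{12012}{f{\left(\left(-70 - 3\right) + U \right)}} = \frac{41108}{-10922} - \frac{12012}{\frac{1}{171 - 75} \left(-178 - 75\right)} = 41108 \left(- \frac{1}{10922}\right) - \frac{12012}{\frac{1}{171 - 75} \left(-178 - 75\right)} = - \frac{478}{127} - \frac{12012}{\frac{1}{171 - 75} \left(-178 - 75\right)} = - \frac{478}{127} - \frac{12012}{\frac{1}{96} \left(-253\right)} = - \frac{478}{127} - \frac{12012}{- \frac{253}{96}} = - \frac{478}{127} - - \frac{104832}{23} = - \frac{478}{127} + \frac{104832}{23} = \frac{13302670}{2921}$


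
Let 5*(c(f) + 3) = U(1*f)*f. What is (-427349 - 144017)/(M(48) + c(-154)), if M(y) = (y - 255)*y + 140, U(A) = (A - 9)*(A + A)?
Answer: 2856830/7780411 ≈ 0.36718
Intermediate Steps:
U(A) = 2*A*(-9 + A) (U(A) = (-9 + A)*(2*A) = 2*A*(-9 + A))
c(f) = -3 + 2*f²*(-9 + f)/5 (c(f) = -3 + ((2*(1*f)*(-9 + 1*f))*f)/5 = -3 + ((2*f*(-9 + f))*f)/5 = -3 + (2*f²*(-9 + f))/5 = -3 + 2*f²*(-9 + f)/5)
M(y) = 140 + y*(-255 + y) (M(y) = (-255 + y)*y + 140 = y*(-255 + y) + 140 = 140 + y*(-255 + y))
(-427349 - 144017)/(M(48) + c(-154)) = (-427349 - 144017)/((140 + 48² - 255*48) + (-3 + (⅖)*(-154)²*(-9 - 154))) = -571366/((140 + 2304 - 12240) + (-3 + (⅖)*23716*(-163))) = -571366/(-9796 + (-3 - 7731416/5)) = -571366/(-9796 - 7731431/5) = -571366/(-7780411/5) = -571366*(-5/7780411) = 2856830/7780411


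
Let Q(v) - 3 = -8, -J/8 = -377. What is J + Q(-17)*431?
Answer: 861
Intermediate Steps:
J = 3016 (J = -8*(-377) = 3016)
Q(v) = -5 (Q(v) = 3 - 8 = -5)
J + Q(-17)*431 = 3016 - 5*431 = 3016 - 2155 = 861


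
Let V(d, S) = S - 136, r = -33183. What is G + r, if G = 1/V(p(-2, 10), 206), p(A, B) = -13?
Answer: -2322809/70 ≈ -33183.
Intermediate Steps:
V(d, S) = -136 + S
G = 1/70 (G = 1/(-136 + 206) = 1/70 ≈ 0.014286)
G + r = 1/70 - 33183 = -2322809/70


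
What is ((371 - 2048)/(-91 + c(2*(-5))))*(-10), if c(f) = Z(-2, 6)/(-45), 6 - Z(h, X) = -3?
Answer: -13975/76 ≈ -183.88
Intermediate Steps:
Z(h, X) = 9 (Z(h, X) = 6 - 1*(-3) = 6 + 3 = 9)
c(f) = -⅕ (c(f) = 9/(-45) = 9*(-1/45) = -⅕)
((371 - 2048)/(-91 + c(2*(-5))))*(-10) = ((371 - 2048)/(-91 - ⅕))*(-10) = -1677/(-456/5)*(-10) = -1677*(-5/456)*(-10) = (2795/152)*(-10) = -13975/76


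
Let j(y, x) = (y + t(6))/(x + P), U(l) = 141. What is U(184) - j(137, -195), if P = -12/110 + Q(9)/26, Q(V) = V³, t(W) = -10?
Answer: 33868061/238911 ≈ 141.76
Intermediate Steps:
P = 39939/1430 (P = -12/110 + 9³/26 = -12*1/110 + 729*(1/26) = -6/55 + 729/26 = 39939/1430 ≈ 27.929)
j(y, x) = (-10 + y)/(39939/1430 + x) (j(y, x) = (y - 10)/(x + 39939/1430) = (-10 + y)/(39939/1430 + x))
U(184) - j(137, -195) = 141 - 1430*(-10 + 137)/(39939 + 1430*(-195)) = 141 - 1430*127/(39939 - 278850) = 141 - 1430*127/(-238911) = 141 - 1430*(-1)*127/238911 = 141 - 1*(-181610/238911) = 141 + 181610/238911 = 33868061/238911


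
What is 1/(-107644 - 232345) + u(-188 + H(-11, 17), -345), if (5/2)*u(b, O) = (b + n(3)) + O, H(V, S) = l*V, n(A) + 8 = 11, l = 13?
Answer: -457625199/1699945 ≈ -269.20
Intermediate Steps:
n(A) = 3 (n(A) = -8 + 11 = 3)
H(V, S) = 13*V
u(b, O) = 6/5 + 2*O/5 + 2*b/5 (u(b, O) = 2*((b + 3) + O)/5 = 2*((3 + b) + O)/5 = 2*(3 + O + b)/5 = 6/5 + 2*O/5 + 2*b/5)
1/(-107644 - 232345) + u(-188 + H(-11, 17), -345) = 1/(-107644 - 232345) + (6/5 + (⅖)*(-345) + 2*(-188 + 13*(-11))/5) = 1/(-339989) + (6/5 - 138 + 2*(-188 - 143)/5) = -1/339989 + (6/5 - 138 + (⅖)*(-331)) = -1/339989 + (6/5 - 138 - 662/5) = -1/339989 - 1346/5 = -457625199/1699945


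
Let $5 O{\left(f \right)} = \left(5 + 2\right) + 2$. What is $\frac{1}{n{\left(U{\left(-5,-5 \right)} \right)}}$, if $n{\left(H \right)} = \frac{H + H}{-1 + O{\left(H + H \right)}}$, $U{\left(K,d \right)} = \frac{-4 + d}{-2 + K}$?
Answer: $\frac{14}{45} \approx 0.31111$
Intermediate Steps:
$O{\left(f \right)} = \frac{9}{5}$ ($O{\left(f \right)} = \frac{\left(5 + 2\right) + 2}{5} = \frac{7 + 2}{5} = \frac{1}{5} \cdot 9 = \frac{9}{5}$)
$U{\left(K,d \right)} = \frac{-4 + d}{-2 + K}$
$n{\left(H \right)} = \frac{5 H}{2}$ ($n{\left(H \right)} = \frac{H + H}{-1 + \frac{9}{5}} = \frac{2 H}{\frac{4}{5}} = 2 H \frac{5}{4} = \frac{5 H}{2}$)
$\frac{1}{n{\left(U{\left(-5,-5 \right)} \right)}} = \frac{1}{\frac{5}{2} \frac{-4 - 5}{-2 - 5}} = \frac{1}{\frac{5}{2} \frac{1}{-7} \left(-9\right)} = \frac{1}{\frac{5}{2} \left(\left(- \frac{1}{7}\right) \left(-9\right)\right)} = \frac{1}{\frac{5}{2} \cdot \frac{9}{7}} = \frac{1}{\frac{45}{14}} = \frac{14}{45}$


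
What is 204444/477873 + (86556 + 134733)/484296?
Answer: 148699673/168069704 ≈ 0.88475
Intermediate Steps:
204444/477873 + (86556 + 134733)/484296 = 204444*(1/477873) + 221289*(1/484296) = 7572/17699 + 4339/9496 = 148699673/168069704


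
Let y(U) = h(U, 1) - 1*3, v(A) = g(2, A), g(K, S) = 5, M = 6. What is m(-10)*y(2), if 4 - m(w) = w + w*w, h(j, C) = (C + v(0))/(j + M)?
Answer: 387/2 ≈ 193.50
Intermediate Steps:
v(A) = 5
h(j, C) = (5 + C)/(6 + j) (h(j, C) = (C + 5)/(j + 6) = (5 + C)/(6 + j))
m(w) = 4 - w - w² (m(w) = 4 - (w + w*w) = 4 - (w + w²) = 4 + (-w - w²) = 4 - w - w²)
y(U) = -3 + 6/(6 + U) (y(U) = (5 + 1)/(6 + U) - 1*3 = 6/(6 + U) - 3 = -3 + 6/(6 + U))
m(-10)*y(2) = (4 - 1*(-10) - 1*(-10)²)*(3*(-4 - 1*2)/(6 + 2)) = (4 + 10 - 1*100)*(3*(-4 - 2)/8) = (4 + 10 - 100)*(3*(⅛)*(-6)) = -86*(-9/4) = 387/2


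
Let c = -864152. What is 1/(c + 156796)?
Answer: -1/707356 ≈ -1.4137e-6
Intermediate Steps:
1/(c + 156796) = 1/(-864152 + 156796) = 1/(-707356) = -1/707356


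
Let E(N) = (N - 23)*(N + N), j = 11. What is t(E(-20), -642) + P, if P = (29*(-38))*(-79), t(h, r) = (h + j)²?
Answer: 3083419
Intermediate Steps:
E(N) = 2*N*(-23 + N) (E(N) = (-23 + N)*(2*N) = 2*N*(-23 + N))
t(h, r) = (11 + h)² (t(h, r) = (h + 11)² = (11 + h)²)
P = 87058 (P = -1102*(-79) = 87058)
t(E(-20), -642) + P = (11 + 2*(-20)*(-23 - 20))² + 87058 = (11 + 2*(-20)*(-43))² + 87058 = (11 + 1720)² + 87058 = 1731² + 87058 = 2996361 + 87058 = 3083419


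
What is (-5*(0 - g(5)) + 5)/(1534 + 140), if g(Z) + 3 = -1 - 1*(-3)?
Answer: 0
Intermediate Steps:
g(Z) = -1 (g(Z) = -3 + (-1 - 1*(-3)) = -3 + (-1 + 3) = -3 + 2 = -1)
(-5*(0 - g(5)) + 5)/(1534 + 140) = (-5*(0 - 1*(-1)) + 5)/(1534 + 140) = (-5*(0 + 1) + 5)/1674 = (-5*1 + 5)*(1/1674) = (-5 + 5)*(1/1674) = 0*(1/1674) = 0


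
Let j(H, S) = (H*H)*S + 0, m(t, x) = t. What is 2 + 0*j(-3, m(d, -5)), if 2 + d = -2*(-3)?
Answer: 2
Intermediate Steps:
d = 4 (d = -2 - 2*(-3) = -2 + 6 = 4)
j(H, S) = S*H**2 (j(H, S) = H**2*S + 0 = S*H**2 + 0 = S*H**2)
2 + 0*j(-3, m(d, -5)) = 2 + 0*(4*(-3)**2) = 2 + 0*(4*9) = 2 + 0*36 = 2 + 0 = 2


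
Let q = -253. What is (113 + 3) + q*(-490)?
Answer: 124086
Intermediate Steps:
(113 + 3) + q*(-490) = (113 + 3) - 253*(-490) = 116 + 123970 = 124086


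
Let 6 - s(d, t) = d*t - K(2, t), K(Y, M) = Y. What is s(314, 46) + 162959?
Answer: 148523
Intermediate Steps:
s(d, t) = 8 - d*t (s(d, t) = 6 - (d*t - 1*2) = 6 - (d*t - 2) = 6 - (-2 + d*t) = 6 + (2 - d*t) = 8 - d*t)
s(314, 46) + 162959 = (8 - 1*314*46) + 162959 = (8 - 14444) + 162959 = -14436 + 162959 = 148523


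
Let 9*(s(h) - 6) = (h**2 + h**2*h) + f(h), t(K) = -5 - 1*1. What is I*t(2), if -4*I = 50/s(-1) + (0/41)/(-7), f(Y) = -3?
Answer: 225/17 ≈ 13.235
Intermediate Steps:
t(K) = -6 (t(K) = -5 - 1 = -6)
s(h) = 17/3 + h**2/9 + h**3/9 (s(h) = 6 + ((h**2 + h**2*h) - 3)/9 = 6 + ((h**2 + h**3) - 3)/9 = 6 + (-3 + h**2 + h**3)/9 = 6 + (-1/3 + h**2/9 + h**3/9) = 17/3 + h**2/9 + h**3/9)
I = -75/34 (I = -(50/(17/3 + (1/9)*(-1)**2 + (1/9)*(-1)**3) + (0/41)/(-7))/4 = -(50/(17/3 + (1/9)*1 + (1/9)*(-1)) + (0*(1/41))*(-1/7))/4 = -(50/(17/3 + 1/9 - 1/9) + 0*(-1/7))/4 = -(50/(17/3) + 0)/4 = -(50*(3/17) + 0)/4 = -(150/17 + 0)/4 = -1/4*150/17 = -75/34 ≈ -2.2059)
I*t(2) = -75/34*(-6) = 225/17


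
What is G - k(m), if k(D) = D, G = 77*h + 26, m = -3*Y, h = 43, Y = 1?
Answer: 3340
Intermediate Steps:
m = -3 (m = -3*1 = -3)
G = 3337 (G = 77*43 + 26 = 3311 + 26 = 3337)
G - k(m) = 3337 - 1*(-3) = 3337 + 3 = 3340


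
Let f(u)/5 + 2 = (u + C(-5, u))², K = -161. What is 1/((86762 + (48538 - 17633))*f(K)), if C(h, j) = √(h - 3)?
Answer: I/(588335*(644*√2 + 25911*I)) ≈ 6.5517e-11 + 2.3029e-12*I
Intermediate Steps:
C(h, j) = √(-3 + h)
f(u) = -10 + 5*(u + 2*I*√2)² (f(u) = -10 + 5*(u + √(-3 - 5))² = -10 + 5*(u + √(-8))² = -10 + 5*(u + 2*I*√2)²)
1/((86762 + (48538 - 17633))*f(K)) = 1/((86762 + (48538 - 17633))*(-10 + 5*(-161 + 2*I*√2)²)) = 1/((86762 + 30905)*(-10 + 5*(-161 + 2*I*√2)²)) = 1/(117667*(-10 + 5*(-161 + 2*I*√2)²))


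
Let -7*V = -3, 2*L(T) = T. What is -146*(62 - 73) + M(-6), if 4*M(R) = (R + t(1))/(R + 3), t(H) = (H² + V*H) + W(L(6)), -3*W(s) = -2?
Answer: 202397/126 ≈ 1606.3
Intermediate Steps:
L(T) = T/2
W(s) = ⅔ (W(s) = -⅓*(-2) = ⅔)
V = 3/7 (V = -⅐*(-3) = 3/7 ≈ 0.42857)
t(H) = ⅔ + H² + 3*H/7 (t(H) = (H² + 3*H/7) + ⅔ = ⅔ + H² + 3*H/7)
M(R) = (44/21 + R)/(4*(3 + R)) (M(R) = ((R + (⅔ + 1² + (3/7)*1))/(R + 3))/4 = ((R + (⅔ + 1 + 3/7))/(3 + R))/4 = ((R + 44/21)/(3 + R))/4 = ((44/21 + R)/(3 + R))/4 = (44/21 + R)/(4*(3 + R)))
-146*(62 - 73) + M(-6) = -146*(62 - 73) + (44 + 21*(-6))/(84*(3 - 6)) = -146*(-11) + (1/84)*(44 - 126)/(-3) = 1606 + (1/84)*(-⅓)*(-82) = 1606 + 41/126 = 202397/126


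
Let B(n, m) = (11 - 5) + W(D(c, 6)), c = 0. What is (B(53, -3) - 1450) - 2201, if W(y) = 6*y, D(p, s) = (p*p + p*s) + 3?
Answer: -3627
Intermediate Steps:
D(p, s) = 3 + p² + p*s (D(p, s) = (p² + p*s) + 3 = 3 + p² + p*s)
B(n, m) = 24 (B(n, m) = (11 - 5) + 6*(3 + 0² + 0*6) = 6 + 6*(3 + 0 + 0) = 6 + 6*3 = 6 + 18 = 24)
(B(53, -3) - 1450) - 2201 = (24 - 1450) - 2201 = -1426 - 2201 = -3627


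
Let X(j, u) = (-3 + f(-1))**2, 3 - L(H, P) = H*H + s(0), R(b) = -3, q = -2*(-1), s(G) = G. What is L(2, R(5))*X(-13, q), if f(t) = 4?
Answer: -1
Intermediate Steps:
q = 2
L(H, P) = 3 - H**2 (L(H, P) = 3 - (H*H + 0) = 3 - (H**2 + 0) = 3 - H**2)
X(j, u) = 1 (X(j, u) = (-3 + 4)**2 = 1**2 = 1)
L(2, R(5))*X(-13, q) = (3 - 1*2**2)*1 = (3 - 1*4)*1 = (3 - 4)*1 = -1*1 = -1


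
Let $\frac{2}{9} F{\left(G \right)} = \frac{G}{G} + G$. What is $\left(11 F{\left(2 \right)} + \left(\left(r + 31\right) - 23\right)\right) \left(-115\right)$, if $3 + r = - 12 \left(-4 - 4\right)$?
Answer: $- \frac{57385}{2} \approx -28693.0$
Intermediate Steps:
$F{\left(G \right)} = \frac{9}{2} + \frac{9 G}{2}$ ($F{\left(G \right)} = \frac{9 \left(\frac{G}{G} + G\right)}{2} = \frac{9 \left(1 + G\right)}{2} = \frac{9}{2} + \frac{9 G}{2}$)
$r = 93$ ($r = -3 - 12 \left(-4 - 4\right) = -3 - -96 = -3 + 96 = 93$)
$\left(11 F{\left(2 \right)} + \left(\left(r + 31\right) - 23\right)\right) \left(-115\right) = \left(11 \left(\frac{9}{2} + \frac{9}{2} \cdot 2\right) + \left(\left(93 + 31\right) - 23\right)\right) \left(-115\right) = \left(11 \left(\frac{9}{2} + 9\right) + \left(124 - 23\right)\right) \left(-115\right) = \left(11 \cdot \frac{27}{2} + 101\right) \left(-115\right) = \left(\frac{297}{2} + 101\right) \left(-115\right) = \frac{499}{2} \left(-115\right) = - \frac{57385}{2}$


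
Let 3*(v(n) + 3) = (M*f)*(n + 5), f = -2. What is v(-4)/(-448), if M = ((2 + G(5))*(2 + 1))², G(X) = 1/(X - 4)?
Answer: 57/448 ≈ 0.12723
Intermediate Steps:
G(X) = 1/(-4 + X)
M = 81 (M = ((2 + 1/(-4 + 5))*(2 + 1))² = ((2 + 1/1)*3)² = ((2 + 1)*3)² = (3*3)² = 9² = 81)
v(n) = -273 - 54*n (v(n) = -3 + ((81*(-2))*(n + 5))/3 = -3 + (-162*(5 + n))/3 = -3 + (-810 - 162*n)/3 = -3 + (-270 - 54*n) = -273 - 54*n)
v(-4)/(-448) = (-273 - 54*(-4))/(-448) = (-273 + 216)*(-1/448) = -57*(-1/448) = 57/448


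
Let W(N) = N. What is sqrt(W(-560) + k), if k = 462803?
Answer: sqrt(462243) ≈ 679.88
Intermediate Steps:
sqrt(W(-560) + k) = sqrt(-560 + 462803) = sqrt(462243)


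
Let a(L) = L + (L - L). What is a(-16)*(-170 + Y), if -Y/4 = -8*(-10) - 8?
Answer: 7328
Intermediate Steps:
Y = -288 (Y = -4*(-8*(-10) - 8) = -4*(80 - 8) = -4*72 = -288)
a(L) = L (a(L) = L + 0 = L)
a(-16)*(-170 + Y) = -16*(-170 - 288) = -16*(-458) = 7328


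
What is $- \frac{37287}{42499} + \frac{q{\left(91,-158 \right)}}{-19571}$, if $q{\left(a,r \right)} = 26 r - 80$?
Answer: $- \frac{551758065}{831747929} \approx -0.66337$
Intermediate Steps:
$q{\left(a,r \right)} = -80 + 26 r$
$- \frac{37287}{42499} + \frac{q{\left(91,-158 \right)}}{-19571} = - \frac{37287}{42499} + \frac{-80 + 26 \left(-158\right)}{-19571} = \left(-37287\right) \frac{1}{42499} + \left(-80 - 4108\right) \left(- \frac{1}{19571}\right) = - \frac{37287}{42499} - - \frac{4188}{19571} = - \frac{37287}{42499} + \frac{4188}{19571} = - \frac{551758065}{831747929}$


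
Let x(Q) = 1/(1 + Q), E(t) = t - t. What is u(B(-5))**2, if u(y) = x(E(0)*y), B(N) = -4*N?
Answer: 1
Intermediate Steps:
E(t) = 0
u(y) = 1 (u(y) = 1/(1 + 0*y) = 1/(1 + 0) = 1/1 = 1)
u(B(-5))**2 = 1**2 = 1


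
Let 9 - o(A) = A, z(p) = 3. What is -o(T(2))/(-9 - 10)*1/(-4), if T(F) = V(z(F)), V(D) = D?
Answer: -3/38 ≈ -0.078947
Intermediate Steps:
T(F) = 3
o(A) = 9 - A
-o(T(2))/(-9 - 10)*1/(-4) = -(9 - 1*3)/(-9 - 10)*1/(-4) = -(9 - 3)/(-19)*1*(-¼) = -(-1/19*6)*(-1)/4 = -(-6)*(-1)/(19*4) = -1*3/38 = -3/38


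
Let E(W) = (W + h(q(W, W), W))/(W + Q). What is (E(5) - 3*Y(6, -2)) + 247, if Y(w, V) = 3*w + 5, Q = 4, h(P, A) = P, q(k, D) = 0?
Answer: 1607/9 ≈ 178.56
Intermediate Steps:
Y(w, V) = 5 + 3*w
E(W) = W/(4 + W) (E(W) = (W + 0)/(W + 4) = W/(4 + W))
(E(5) - 3*Y(6, -2)) + 247 = (5/(4 + 5) - 3*(5 + 3*6)) + 247 = (5/9 - 3*(5 + 18)) + 247 = (5*(1/9) - 3*23) + 247 = (5/9 - 69) + 247 = -616/9 + 247 = 1607/9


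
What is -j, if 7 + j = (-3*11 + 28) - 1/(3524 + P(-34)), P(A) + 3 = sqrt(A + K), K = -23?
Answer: 148773497/12397498 - I*sqrt(57)/12397498 ≈ 12.0 - 6.0898e-7*I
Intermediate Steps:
P(A) = -3 + sqrt(-23 + A) (P(A) = -3 + sqrt(A - 23) = -3 + sqrt(-23 + A))
j = -12 - 1/(3521 + I*sqrt(57)) (j = -7 + ((-3*11 + 28) - 1/(3524 + (-3 + sqrt(-23 - 34)))) = -7 + ((-33 + 28) - 1/(3524 + (-3 + sqrt(-57)))) = -7 + (-5 - 1/(3524 + (-3 + I*sqrt(57)))) = -7 + (-5 - 1/(3521 + I*sqrt(57))) = -12 - 1/(3521 + I*sqrt(57)) ≈ -12.0 + 6.0898e-7*I)
-j = -(-12*sqrt(57) + 42253*I)/(sqrt(57) - 3521*I)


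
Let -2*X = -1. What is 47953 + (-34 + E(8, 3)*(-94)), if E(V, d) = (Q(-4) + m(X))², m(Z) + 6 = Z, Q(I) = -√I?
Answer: 90903/2 - 2068*I ≈ 45452.0 - 2068.0*I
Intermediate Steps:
X = ½ (X = -½*(-1) = ½ ≈ 0.50000)
m(Z) = -6 + Z
E(V, d) = (-11/2 - 2*I)² (E(V, d) = (-√(-4) + (-6 + ½))² = (-2*I - 11/2)² = (-11/2 - 2*I)²)
47953 + (-34 + E(8, 3)*(-94)) = 47953 + (-34 + (105/4 + 22*I)*(-94)) = 47953 + (-34 + (-4935/2 - 2068*I)) = 47953 + (-5003/2 - 2068*I) = 90903/2 - 2068*I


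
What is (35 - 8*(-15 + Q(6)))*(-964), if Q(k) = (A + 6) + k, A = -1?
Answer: -64588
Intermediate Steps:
Q(k) = 5 + k (Q(k) = (-1 + 6) + k = 5 + k)
(35 - 8*(-15 + Q(6)))*(-964) = (35 - 8*(-15 + (5 + 6)))*(-964) = (35 - 8*(-15 + 11))*(-964) = (35 - 8*(-4))*(-964) = (35 + 32)*(-964) = 67*(-964) = -64588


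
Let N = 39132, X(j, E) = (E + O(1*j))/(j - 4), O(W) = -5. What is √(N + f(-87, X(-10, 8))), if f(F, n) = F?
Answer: √39045 ≈ 197.60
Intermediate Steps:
X(j, E) = (-5 + E)/(-4 + j) (X(j, E) = (E - 5)/(j - 4) = (-5 + E)/(-4 + j))
√(N + f(-87, X(-10, 8))) = √(39132 - 87) = √39045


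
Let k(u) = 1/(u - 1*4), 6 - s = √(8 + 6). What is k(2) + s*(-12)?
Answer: -145/2 + 12*√14 ≈ -27.600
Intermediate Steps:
s = 6 - √14 (s = 6 - √(8 + 6) = 6 - √14 ≈ 2.2583)
k(u) = 1/(-4 + u) (k(u) = 1/(u - 4) = 1/(-4 + u))
k(2) + s*(-12) = 1/(-4 + 2) + (6 - √14)*(-12) = 1/(-2) + (-72 + 12*√14) = -½ + (-72 + 12*√14) = -145/2 + 12*√14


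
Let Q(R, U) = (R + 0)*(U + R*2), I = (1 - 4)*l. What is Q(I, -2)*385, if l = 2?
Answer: 32340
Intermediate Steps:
I = -6 (I = (1 - 4)*2 = -3*2 = -6)
Q(R, U) = R*(U + 2*R)
Q(I, -2)*385 = -6*(-2 + 2*(-6))*385 = -6*(-2 - 12)*385 = -6*(-14)*385 = 84*385 = 32340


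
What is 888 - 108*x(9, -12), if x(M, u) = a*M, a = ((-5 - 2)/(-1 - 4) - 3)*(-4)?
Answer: -26664/5 ≈ -5332.8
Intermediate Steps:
a = 32/5 (a = (-7/(-5) - 3)*(-4) = (-7*(-⅕) - 3)*(-4) = (7/5 - 3)*(-4) = -8/5*(-4) = 32/5 ≈ 6.4000)
x(M, u) = 32*M/5
888 - 108*x(9, -12) = 888 - 3456*9/5 = 888 - 108*288/5 = 888 - 31104/5 = -26664/5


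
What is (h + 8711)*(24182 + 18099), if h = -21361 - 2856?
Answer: -655609186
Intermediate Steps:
h = -24217
(h + 8711)*(24182 + 18099) = (-24217 + 8711)*(24182 + 18099) = -15506*42281 = -655609186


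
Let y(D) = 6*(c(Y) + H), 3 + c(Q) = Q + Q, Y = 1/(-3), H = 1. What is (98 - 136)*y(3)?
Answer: 608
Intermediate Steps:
Y = -⅓ ≈ -0.33333
c(Q) = -3 + 2*Q (c(Q) = -3 + (Q + Q) = -3 + 2*Q)
y(D) = -16 (y(D) = 6*((-3 + 2*(-⅓)) + 1) = 6*((-3 - ⅔) + 1) = 6*(-11/3 + 1) = 6*(-8/3) = -16)
(98 - 136)*y(3) = (98 - 136)*(-16) = -38*(-16) = 608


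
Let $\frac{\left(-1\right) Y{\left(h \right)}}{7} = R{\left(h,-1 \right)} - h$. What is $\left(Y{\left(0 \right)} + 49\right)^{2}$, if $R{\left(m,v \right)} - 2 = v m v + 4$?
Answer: $49$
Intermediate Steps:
$R{\left(m,v \right)} = 6 + m v^{2}$ ($R{\left(m,v \right)} = 2 + \left(v m v + 4\right) = 2 + \left(m v v + 4\right) = 2 + \left(m v^{2} + 4\right) = 2 + \left(4 + m v^{2}\right) = 6 + m v^{2}$)
$Y{\left(h \right)} = -42$ ($Y{\left(h \right)} = - 7 \left(\left(6 + h \left(-1\right)^{2}\right) - h\right) = - 7 \left(\left(6 + h 1\right) - h\right) = - 7 \left(\left(6 + h\right) - h\right) = \left(-7\right) 6 = -42$)
$\left(Y{\left(0 \right)} + 49\right)^{2} = \left(-42 + 49\right)^{2} = 7^{2} = 49$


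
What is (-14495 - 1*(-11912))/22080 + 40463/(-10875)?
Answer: -61434211/16008000 ≈ -3.8377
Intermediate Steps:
(-14495 - 1*(-11912))/22080 + 40463/(-10875) = (-14495 + 11912)*(1/22080) + 40463*(-1/10875) = -2583*1/22080 - 40463/10875 = -861/7360 - 40463/10875 = -61434211/16008000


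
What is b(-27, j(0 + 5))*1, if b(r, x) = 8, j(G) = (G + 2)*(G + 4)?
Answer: 8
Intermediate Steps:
j(G) = (2 + G)*(4 + G)
b(-27, j(0 + 5))*1 = 8*1 = 8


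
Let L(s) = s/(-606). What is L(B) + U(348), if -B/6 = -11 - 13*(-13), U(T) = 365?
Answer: 37023/101 ≈ 366.56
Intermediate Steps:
B = -948 (B = -6*(-11 - 13*(-13)) = -6*(-11 + 169) = -6*158 = -948)
L(s) = -s/606 (L(s) = s*(-1/606) = -s/606)
L(B) + U(348) = -1/606*(-948) + 365 = 158/101 + 365 = 37023/101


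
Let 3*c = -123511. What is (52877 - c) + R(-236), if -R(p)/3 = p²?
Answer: -219122/3 ≈ -73041.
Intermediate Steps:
c = -123511/3 (c = (⅓)*(-123511) = -123511/3 ≈ -41170.)
R(p) = -3*p²
(52877 - c) + R(-236) = (52877 - 1*(-123511/3)) - 3*(-236)² = (52877 + 123511/3) - 3*55696 = 282142/3 - 167088 = -219122/3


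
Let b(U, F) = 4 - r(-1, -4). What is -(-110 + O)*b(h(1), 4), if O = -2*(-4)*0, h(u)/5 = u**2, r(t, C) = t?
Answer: 550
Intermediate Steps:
h(u) = 5*u**2
O = 0 (O = 8*0 = 0)
b(U, F) = 5 (b(U, F) = 4 - 1*(-1) = 4 + 1 = 5)
-(-110 + O)*b(h(1), 4) = -(-110 + 0)*5 = -(-110)*5 = -1*(-550) = 550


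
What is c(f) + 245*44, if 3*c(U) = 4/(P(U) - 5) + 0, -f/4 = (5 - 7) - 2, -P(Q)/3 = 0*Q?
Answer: 161696/15 ≈ 10780.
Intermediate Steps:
P(Q) = 0 (P(Q) = -0*Q = -3*0 = 0)
f = 16 (f = -4*((5 - 7) - 2) = -4*(-2 - 2) = -4*(-4) = 16)
c(U) = -4/15 (c(U) = (4/(0 - 5) + 0)/3 = (4/(-5) + 0)/3 = (4*(-1/5) + 0)/3 = (-4/5 + 0)/3 = (1/3)*(-4/5) = -4/15)
c(f) + 245*44 = -4/15 + 245*44 = -4/15 + 10780 = 161696/15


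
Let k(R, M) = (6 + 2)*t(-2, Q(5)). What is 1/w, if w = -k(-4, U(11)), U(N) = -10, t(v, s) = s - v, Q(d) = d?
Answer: -1/56 ≈ -0.017857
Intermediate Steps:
k(R, M) = 56 (k(R, M) = (6 + 2)*(5 - 1*(-2)) = 8*(5 + 2) = 8*7 = 56)
w = -56 (w = -1*56 = -56)
1/w = 1/(-56) = -1/56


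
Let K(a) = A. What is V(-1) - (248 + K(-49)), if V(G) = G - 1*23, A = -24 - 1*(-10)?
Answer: -258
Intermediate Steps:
A = -14 (A = -24 + 10 = -14)
K(a) = -14
V(G) = -23 + G (V(G) = G - 23 = -23 + G)
V(-1) - (248 + K(-49)) = (-23 - 1) - (248 - 14) = -24 - 1*234 = -24 - 234 = -258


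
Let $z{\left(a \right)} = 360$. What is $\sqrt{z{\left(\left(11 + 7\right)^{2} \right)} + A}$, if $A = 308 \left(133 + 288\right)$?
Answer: $2 \sqrt{32507} \approx 360.59$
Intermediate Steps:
$A = 129668$ ($A = 308 \cdot 421 = 129668$)
$\sqrt{z{\left(\left(11 + 7\right)^{2} \right)} + A} = \sqrt{360 + 129668} = \sqrt{130028} = 2 \sqrt{32507}$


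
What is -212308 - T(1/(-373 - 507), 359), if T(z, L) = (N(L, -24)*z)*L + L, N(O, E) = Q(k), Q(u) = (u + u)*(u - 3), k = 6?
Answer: -46783509/220 ≈ -2.1265e+5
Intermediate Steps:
Q(u) = 2*u*(-3 + u) (Q(u) = (2*u)*(-3 + u) = 2*u*(-3 + u))
N(O, E) = 36 (N(O, E) = 2*6*(-3 + 6) = 2*6*3 = 36)
T(z, L) = L + 36*L*z (T(z, L) = (36*z)*L + L = 36*L*z + L = L + 36*L*z)
-212308 - T(1/(-373 - 507), 359) = -212308 - 359*(1 + 36/(-373 - 507)) = -212308 - 359*(1 + 36/(-880)) = -212308 - 359*(1 + 36*(-1/880)) = -212308 - 359*(1 - 9/220) = -212308 - 359*211/220 = -212308 - 1*75749/220 = -212308 - 75749/220 = -46783509/220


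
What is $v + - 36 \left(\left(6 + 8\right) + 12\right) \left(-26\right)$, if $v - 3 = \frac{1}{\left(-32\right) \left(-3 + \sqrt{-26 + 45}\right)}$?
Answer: $\frac{7788477}{320} - \frac{\sqrt{19}}{320} \approx 24339.0$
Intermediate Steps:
$v = 3 + \frac{1}{96 - 32 \sqrt{19}}$ ($v = 3 + \frac{1}{\left(-32\right) \left(-3 + \sqrt{-26 + 45}\right)} = 3 + \frac{1}{\left(-32\right) \left(-3 + \sqrt{19}\right)} = 3 + \frac{1}{96 - 32 \sqrt{19}} \approx 2.977$)
$v + - 36 \left(\left(6 + 8\right) + 12\right) \left(-26\right) = \left(\frac{957}{320} - \frac{\sqrt{19}}{320}\right) + - 36 \left(\left(6 + 8\right) + 12\right) \left(-26\right) = \left(\frac{957}{320} - \frac{\sqrt{19}}{320}\right) + - 36 \left(14 + 12\right) \left(-26\right) = \left(\frac{957}{320} - \frac{\sqrt{19}}{320}\right) + \left(-36\right) 26 \left(-26\right) = \left(\frac{957}{320} - \frac{\sqrt{19}}{320}\right) - -24336 = \left(\frac{957}{320} - \frac{\sqrt{19}}{320}\right) + 24336 = \frac{7788477}{320} - \frac{\sqrt{19}}{320}$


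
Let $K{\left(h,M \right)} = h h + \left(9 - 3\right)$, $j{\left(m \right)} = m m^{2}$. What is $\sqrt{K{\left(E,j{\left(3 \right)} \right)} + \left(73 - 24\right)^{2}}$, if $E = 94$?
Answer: $\sqrt{11243} \approx 106.03$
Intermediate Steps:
$j{\left(m \right)} = m^{3}$
$K{\left(h,M \right)} = 6 + h^{2}$ ($K{\left(h,M \right)} = h^{2} + 6 = 6 + h^{2}$)
$\sqrt{K{\left(E,j{\left(3 \right)} \right)} + \left(73 - 24\right)^{2}} = \sqrt{\left(6 + 94^{2}\right) + \left(73 - 24\right)^{2}} = \sqrt{\left(6 + 8836\right) + 49^{2}} = \sqrt{8842 + 2401} = \sqrt{11243}$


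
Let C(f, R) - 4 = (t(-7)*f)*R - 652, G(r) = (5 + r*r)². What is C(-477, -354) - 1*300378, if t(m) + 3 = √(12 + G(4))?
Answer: -807600 + 168858*√453 ≈ 2.7863e+6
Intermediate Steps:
G(r) = (5 + r²)²
t(m) = -3 + √453 (t(m) = -3 + √(12 + (5 + 4²)²) = -3 + √(12 + (5 + 16)²) = -3 + √(12 + 21²) = -3 + √(12 + 441) = -3 + √453)
C(f, R) = -648 + R*f*(-3 + √453) (C(f, R) = 4 + (((-3 + √453)*f)*R - 652) = 4 + ((f*(-3 + √453))*R - 652) = 4 + (R*f*(-3 + √453) - 652) = 4 + (-652 + R*f*(-3 + √453)) = -648 + R*f*(-3 + √453))
C(-477, -354) - 1*300378 = (-648 - 1*(-354)*(-477)*(3 - √453)) - 1*300378 = (-648 + (-506574 + 168858*√453)) - 300378 = (-507222 + 168858*√453) - 300378 = -807600 + 168858*√453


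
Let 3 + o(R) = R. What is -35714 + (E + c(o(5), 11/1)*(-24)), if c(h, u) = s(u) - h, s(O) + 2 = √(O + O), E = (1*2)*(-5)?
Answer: -35628 - 24*√22 ≈ -35741.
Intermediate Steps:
o(R) = -3 + R
E = -10 (E = 2*(-5) = -10)
s(O) = -2 + √2*√O (s(O) = -2 + √(O + O) = -2 + √(2*O) = -2 + √2*√O)
c(h, u) = -2 - h + √2*√u (c(h, u) = (-2 + √2*√u) - h = -2 - h + √2*√u)
-35714 + (E + c(o(5), 11/1)*(-24)) = -35714 + (-10 + (-2 - (-3 + 5) + √2*√(11/1))*(-24)) = -35714 + (-10 + (-2 - 1*2 + √2*√(11*1))*(-24)) = -35714 + (-10 + (-2 - 2 + √2*√11)*(-24)) = -35714 + (-10 + (-2 - 2 + √22)*(-24)) = -35714 + (-10 + (-4 + √22)*(-24)) = -35714 + (-10 + (96 - 24*√22)) = -35714 + (86 - 24*√22) = -35628 - 24*√22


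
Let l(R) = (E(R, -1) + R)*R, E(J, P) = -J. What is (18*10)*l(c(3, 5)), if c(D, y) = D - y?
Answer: 0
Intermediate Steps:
l(R) = 0 (l(R) = (-R + R)*R = 0*R = 0)
(18*10)*l(c(3, 5)) = (18*10)*0 = 180*0 = 0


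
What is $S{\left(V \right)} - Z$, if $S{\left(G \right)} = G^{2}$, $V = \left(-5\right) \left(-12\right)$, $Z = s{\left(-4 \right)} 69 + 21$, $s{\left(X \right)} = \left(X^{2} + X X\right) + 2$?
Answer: $1233$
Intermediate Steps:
$s{\left(X \right)} = 2 + 2 X^{2}$ ($s{\left(X \right)} = \left(X^{2} + X^{2}\right) + 2 = 2 X^{2} + 2 = 2 + 2 X^{2}$)
$Z = 2367$ ($Z = \left(2 + 2 \left(-4\right)^{2}\right) 69 + 21 = \left(2 + 2 \cdot 16\right) 69 + 21 = \left(2 + 32\right) 69 + 21 = 34 \cdot 69 + 21 = 2346 + 21 = 2367$)
$V = 60$
$S{\left(V \right)} - Z = 60^{2} - 2367 = 3600 - 2367 = 1233$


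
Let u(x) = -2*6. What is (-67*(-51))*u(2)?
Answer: -41004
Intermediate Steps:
u(x) = -12
(-67*(-51))*u(2) = -67*(-51)*(-12) = 3417*(-12) = -41004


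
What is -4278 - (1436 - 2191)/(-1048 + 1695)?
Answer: -2767111/647 ≈ -4276.8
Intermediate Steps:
-4278 - (1436 - 2191)/(-1048 + 1695) = -4278 - (-755)/647 = -4278 - 1*(-755/647) = -4278 + 755/647 = -2767111/647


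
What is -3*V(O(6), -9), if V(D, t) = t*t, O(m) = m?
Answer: -243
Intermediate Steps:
V(D, t) = t²
-3*V(O(6), -9) = -3*(-9)² = -3*81 = -243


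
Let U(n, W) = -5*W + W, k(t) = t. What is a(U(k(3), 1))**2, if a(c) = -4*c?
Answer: 256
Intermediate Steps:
U(n, W) = -4*W
a(U(k(3), 1))**2 = (-(-16))**2 = (-4*(-4))**2 = 16**2 = 256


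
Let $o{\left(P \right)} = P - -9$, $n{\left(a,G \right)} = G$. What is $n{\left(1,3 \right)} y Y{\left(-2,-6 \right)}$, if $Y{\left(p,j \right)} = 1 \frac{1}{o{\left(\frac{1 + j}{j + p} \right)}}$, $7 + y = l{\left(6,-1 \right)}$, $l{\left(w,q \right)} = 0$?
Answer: $- \frac{24}{11} \approx -2.1818$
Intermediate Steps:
$y = -7$ ($y = -7 + 0 = -7$)
$o{\left(P \right)} = 9 + P$ ($o{\left(P \right)} = P + 9 = 9 + P$)
$Y{\left(p,j \right)} = \frac{1}{9 + \frac{1 + j}{j + p}}$ ($Y{\left(p,j \right)} = 1 \frac{1}{9 + \frac{1 + j}{j + p}} = \frac{1}{9 + \frac{1 + j}{j + p}}$)
$n{\left(1,3 \right)} y Y{\left(-2,-6 \right)} = 3 \left(-7\right) \frac{-6 - 2}{1 + 9 \left(-2\right) + 10 \left(-6\right)} = - 21 \frac{1}{1 - 18 - 60} \left(-8\right) = - 21 \frac{1}{-77} \left(-8\right) = - 21 \left(\left(- \frac{1}{77}\right) \left(-8\right)\right) = \left(-21\right) \frac{8}{77} = - \frac{24}{11}$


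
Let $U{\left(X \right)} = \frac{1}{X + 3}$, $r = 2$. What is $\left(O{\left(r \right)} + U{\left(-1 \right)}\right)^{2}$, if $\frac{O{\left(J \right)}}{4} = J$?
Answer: $\frac{289}{4} \approx 72.25$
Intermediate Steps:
$O{\left(J \right)} = 4 J$
$U{\left(X \right)} = \frac{1}{3 + X}$
$\left(O{\left(r \right)} + U{\left(-1 \right)}\right)^{2} = \left(4 \cdot 2 + \frac{1}{3 - 1}\right)^{2} = \left(8 + \frac{1}{2}\right)^{2} = \left(\frac{17}{2}\right)^{2} = \frac{289}{4}$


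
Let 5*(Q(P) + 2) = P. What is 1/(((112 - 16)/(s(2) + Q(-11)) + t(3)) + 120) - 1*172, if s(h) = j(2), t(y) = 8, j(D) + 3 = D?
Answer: -244915/1424 ≈ -171.99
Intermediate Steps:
j(D) = -3 + D
Q(P) = -2 + P/5
s(h) = -1 (s(h) = -3 + 2 = -1)
1/(((112 - 16)/(s(2) + Q(-11)) + t(3)) + 120) - 1*172 = 1/(((112 - 16)/(-1 + (-2 + (⅕)*(-11))) + 8) + 120) - 1*172 = 1/((96/(-1 + (-2 - 11/5)) + 8) + 120) - 172 = 1/((96/(-1 - 21/5) + 8) + 120) - 172 = 1/((96/(-26/5) + 8) + 120) - 172 = 1/((96*(-5/26) + 8) + 120) - 172 = 1/((-240/13 + 8) + 120) - 172 = 1/(-136/13 + 120) - 172 = 1/(1424/13) - 172 = 13/1424 - 172 = -244915/1424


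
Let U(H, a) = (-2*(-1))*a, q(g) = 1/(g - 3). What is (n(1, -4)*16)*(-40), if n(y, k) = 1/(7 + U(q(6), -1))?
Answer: -128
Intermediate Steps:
q(g) = 1/(-3 + g)
U(H, a) = 2*a
n(y, k) = 1/5 (n(y, k) = 1/(7 + 2*(-1)) = 1/(7 - 2) = 1/5)
(n(1, -4)*16)*(-40) = ((1/5)*16)*(-40) = (16/5)*(-40) = -128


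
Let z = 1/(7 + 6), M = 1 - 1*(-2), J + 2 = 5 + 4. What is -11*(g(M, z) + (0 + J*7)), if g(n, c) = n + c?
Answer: -7447/13 ≈ -572.85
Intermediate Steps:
J = 7 (J = -2 + (5 + 4) = -2 + 9 = 7)
M = 3 (M = 1 + 2 = 3)
z = 1/13 ≈ 0.076923
g(n, c) = c + n
-11*(g(M, z) + (0 + J*7)) = -11*((1/13 + 3) + (0 + 7*7)) = -11*(40/13 + (0 + 49)) = -11*(40/13 + 49) = -11*677/13 = -7447/13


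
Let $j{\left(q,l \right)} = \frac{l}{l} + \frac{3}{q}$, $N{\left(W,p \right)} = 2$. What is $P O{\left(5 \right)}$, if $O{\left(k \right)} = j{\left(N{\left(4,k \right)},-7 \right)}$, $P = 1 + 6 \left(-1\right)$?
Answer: $- \frac{25}{2} \approx -12.5$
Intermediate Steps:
$P = -5$ ($P = 1 - 6 = -5$)
$j{\left(q,l \right)} = 1 + \frac{3}{q}$
$O{\left(k \right)} = \frac{5}{2}$ ($O{\left(k \right)} = \frac{3 + 2}{2} = \frac{1}{2} \cdot 5 = \frac{5}{2}$)
$P O{\left(5 \right)} = \left(-5\right) \frac{5}{2} = - \frac{25}{2}$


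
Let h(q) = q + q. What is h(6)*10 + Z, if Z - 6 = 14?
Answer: 140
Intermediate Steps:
Z = 20 (Z = 6 + 14 = 20)
h(q) = 2*q
h(6)*10 + Z = (2*6)*10 + 20 = 12*10 + 20 = 120 + 20 = 140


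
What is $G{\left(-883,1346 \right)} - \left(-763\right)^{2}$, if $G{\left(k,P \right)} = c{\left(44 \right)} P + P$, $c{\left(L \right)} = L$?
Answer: $-521599$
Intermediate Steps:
$G{\left(k,P \right)} = 45 P$ ($G{\left(k,P \right)} = 44 P + P = 45 P$)
$G{\left(-883,1346 \right)} - \left(-763\right)^{2} = 45 \cdot 1346 - \left(-763\right)^{2} = 60570 - 582169 = -521599$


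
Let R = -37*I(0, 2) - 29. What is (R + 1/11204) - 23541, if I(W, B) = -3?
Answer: -262834635/11204 ≈ -23459.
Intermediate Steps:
R = 82 (R = -37*(-3) - 29 = 111 - 29 = 82)
(R + 1/11204) - 23541 = (82 + 1/11204) - 23541 = 918729/11204 - 23541 = -262834635/11204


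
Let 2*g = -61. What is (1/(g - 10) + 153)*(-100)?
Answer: -1239100/81 ≈ -15298.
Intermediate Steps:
g = -61/2 (g = (1/2)*(-61) = -61/2 ≈ -30.500)
(1/(g - 10) + 153)*(-100) = (1/(-61/2 - 10) + 153)*(-100) = (1/(-81/2) + 153)*(-100) = (-2/81 + 153)*(-100) = (12391/81)*(-100) = -1239100/81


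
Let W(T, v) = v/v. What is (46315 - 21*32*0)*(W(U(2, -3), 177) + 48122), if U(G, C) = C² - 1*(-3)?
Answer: 2228816745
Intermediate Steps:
U(G, C) = 3 + C² (U(G, C) = C² + 3 = 3 + C²)
W(T, v) = 1
(46315 - 21*32*0)*(W(U(2, -3), 177) + 48122) = (46315 - 21*32*0)*(1 + 48122) = (46315 - 672*0)*48123 = (46315 + 0)*48123 = 46315*48123 = 2228816745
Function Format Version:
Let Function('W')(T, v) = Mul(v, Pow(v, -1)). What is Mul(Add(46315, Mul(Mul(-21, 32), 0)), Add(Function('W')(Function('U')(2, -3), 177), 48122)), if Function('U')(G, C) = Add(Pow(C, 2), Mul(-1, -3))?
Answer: 2228816745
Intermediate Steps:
Function('U')(G, C) = Add(3, Pow(C, 2)) (Function('U')(G, C) = Add(Pow(C, 2), 3) = Add(3, Pow(C, 2)))
Function('W')(T, v) = 1
Mul(Add(46315, Mul(Mul(-21, 32), 0)), Add(Function('W')(Function('U')(2, -3), 177), 48122)) = Mul(Add(46315, Mul(Mul(-21, 32), 0)), Add(1, 48122)) = Mul(Add(46315, Mul(-672, 0)), 48123) = Mul(Add(46315, 0), 48123) = Mul(46315, 48123) = 2228816745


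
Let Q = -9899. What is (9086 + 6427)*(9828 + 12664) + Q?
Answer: 348908497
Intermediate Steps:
(9086 + 6427)*(9828 + 12664) + Q = (9086 + 6427)*(9828 + 12664) - 9899 = 15513*22492 - 9899 = 348918396 - 9899 = 348908497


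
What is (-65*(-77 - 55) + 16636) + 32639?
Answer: 57855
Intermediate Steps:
(-65*(-77 - 55) + 16636) + 32639 = (-65*(-132) + 16636) + 32639 = (8580 + 16636) + 32639 = 25216 + 32639 = 57855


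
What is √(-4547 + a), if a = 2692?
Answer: I*√1855 ≈ 43.07*I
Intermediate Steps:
√(-4547 + a) = √(-4547 + 2692) = √(-1855) = I*√1855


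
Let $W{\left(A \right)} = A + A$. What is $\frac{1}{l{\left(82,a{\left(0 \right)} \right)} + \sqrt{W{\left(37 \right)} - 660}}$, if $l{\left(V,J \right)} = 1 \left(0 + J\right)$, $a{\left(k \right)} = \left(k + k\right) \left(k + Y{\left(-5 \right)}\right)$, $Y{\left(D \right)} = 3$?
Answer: $- \frac{i \sqrt{586}}{586} \approx - 0.04131 i$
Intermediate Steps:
$W{\left(A \right)} = 2 A$
$a{\left(k \right)} = 2 k \left(3 + k\right)$ ($a{\left(k \right)} = \left(k + k\right) \left(k + 3\right) = 2 k \left(3 + k\right)$)
$l{\left(V,J \right)} = J$ ($l{\left(V,J \right)} = 1 J = J$)
$\frac{1}{l{\left(82,a{\left(0 \right)} \right)} + \sqrt{W{\left(37 \right)} - 660}} = \frac{1}{2 \cdot 0 \left(3 + 0\right) + \sqrt{2 \cdot 37 - 660}} = \frac{1}{2 \cdot 0 \cdot 3 + \sqrt{74 - 660}} = \frac{1}{0 + \sqrt{-586}} = \frac{1}{0 + i \sqrt{586}} = \frac{1}{i \sqrt{586}} = - \frac{i \sqrt{586}}{586}$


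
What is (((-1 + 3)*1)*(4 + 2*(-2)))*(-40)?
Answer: 0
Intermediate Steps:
(((-1 + 3)*1)*(4 + 2*(-2)))*(-40) = ((2*1)*(4 - 4))*(-40) = (2*0)*(-40) = 0*(-40) = 0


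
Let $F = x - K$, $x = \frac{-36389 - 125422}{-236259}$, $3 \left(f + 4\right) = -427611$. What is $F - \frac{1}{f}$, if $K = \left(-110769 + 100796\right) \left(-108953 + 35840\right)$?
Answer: $- \frac{2728387657873591769}{3741843791} \approx -7.2916 \cdot 10^{8}$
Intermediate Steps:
$f = -142541$ ($f = -4 + \frac{1}{3} \left(-427611\right) = -4 - 142537 = -142541$)
$x = \frac{17979}{26251}$ ($x = \left(-161811\right) \left(- \frac{1}{236259}\right) = \frac{17979}{26251} \approx 0.68489$)
$K = 729155949$ ($K = \left(-9973\right) \left(-73113\right) = 729155949$)
$F = - \frac{19141072799220}{26251}$ ($F = \frac{17979}{26251} - 729155949 = - \frac{19141072799220}{26251} \approx -7.2916 \cdot 10^{8}$)
$F - \frac{1}{f} = - \frac{19141072799220}{26251} - \frac{1}{-142541} = - \frac{19141072799220}{26251} - - \frac{1}{142541} = - \frac{19141072799220}{26251} + \frac{1}{142541} = - \frac{2728387657873591769}{3741843791}$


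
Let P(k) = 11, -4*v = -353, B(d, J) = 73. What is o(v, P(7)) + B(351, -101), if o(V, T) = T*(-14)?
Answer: -81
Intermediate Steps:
v = 353/4 (v = -¼*(-353) = 353/4 ≈ 88.250)
o(V, T) = -14*T
o(v, P(7)) + B(351, -101) = -14*11 + 73 = -154 + 73 = -81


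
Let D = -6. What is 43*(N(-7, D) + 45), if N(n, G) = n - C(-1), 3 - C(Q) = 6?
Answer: 1763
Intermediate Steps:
C(Q) = -3 (C(Q) = 3 - 1*6 = 3 - 6 = -3)
N(n, G) = 3 + n (N(n, G) = n - 1*(-3) = n + 3 = 3 + n)
43*(N(-7, D) + 45) = 43*((3 - 7) + 45) = 43*(-4 + 45) = 43*41 = 1763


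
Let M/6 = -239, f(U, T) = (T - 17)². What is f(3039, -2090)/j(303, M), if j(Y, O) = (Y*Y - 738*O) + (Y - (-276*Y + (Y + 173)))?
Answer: 4439449/1233556 ≈ 3.5989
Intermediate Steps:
f(U, T) = (-17 + T)²
M = -1434 (M = 6*(-239) = -1434)
j(Y, O) = -173 + Y² - 738*O + 276*Y (j(Y, O) = (Y² - 738*O) + (Y - (-276*Y + (173 + Y))) = (Y² - 738*O) + (Y - (173 - 275*Y)) = (Y² - 738*O) + (Y + (-173 + 275*Y)) = (Y² - 738*O) + (-173 + 276*Y) = -173 + Y² - 738*O + 276*Y)
f(3039, -2090)/j(303, M) = (-17 - 2090)²/(-173 + 303² - 738*(-1434) + 276*303) = (-2107)²/(-173 + 91809 + 1058292 + 83628) = 4439449/1233556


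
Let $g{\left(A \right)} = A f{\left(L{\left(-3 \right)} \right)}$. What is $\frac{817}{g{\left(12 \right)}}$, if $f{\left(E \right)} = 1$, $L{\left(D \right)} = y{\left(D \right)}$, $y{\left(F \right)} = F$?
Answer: $\frac{817}{12} \approx 68.083$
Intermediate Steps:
$L{\left(D \right)} = D$
$g{\left(A \right)} = A$ ($g{\left(A \right)} = A 1 = A$)
$\frac{817}{g{\left(12 \right)}} = \frac{817}{12}$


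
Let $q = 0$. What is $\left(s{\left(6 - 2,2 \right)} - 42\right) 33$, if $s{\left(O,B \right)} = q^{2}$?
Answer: $-1386$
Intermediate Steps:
$s{\left(O,B \right)} = 0$ ($s{\left(O,B \right)} = 0^{2} = 0$)
$\left(s{\left(6 - 2,2 \right)} - 42\right) 33 = \left(0 - 42\right) 33 = \left(-42\right) 33 = -1386$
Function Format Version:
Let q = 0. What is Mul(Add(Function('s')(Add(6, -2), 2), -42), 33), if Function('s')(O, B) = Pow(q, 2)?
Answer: -1386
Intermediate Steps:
Function('s')(O, B) = 0 (Function('s')(O, B) = Pow(0, 2) = 0)
Mul(Add(Function('s')(Add(6, -2), 2), -42), 33) = Mul(Add(0, -42), 33) = Mul(-42, 33) = -1386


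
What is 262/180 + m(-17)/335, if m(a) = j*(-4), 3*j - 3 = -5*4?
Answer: 1837/1206 ≈ 1.5232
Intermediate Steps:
j = -17/3 (j = 1 + (-5*4)/3 = 1 + (⅓)*(-20) = 1 - 20/3 = -17/3 ≈ -5.6667)
m(a) = 68/3 (m(a) = -17/3*(-4) = 68/3)
262/180 + m(-17)/335 = 262/180 + (68/3)/335 = 262*(1/180) + (68/3)*(1/335) = 131/90 + 68/1005 = 1837/1206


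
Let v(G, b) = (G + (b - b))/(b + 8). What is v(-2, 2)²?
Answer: 1/25 ≈ 0.040000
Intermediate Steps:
v(G, b) = G/(8 + b) (v(G, b) = (G + 0)/(8 + b) = G/(8 + b))
v(-2, 2)² = (-2/(8 + 2))² = (-2/10)² = (-2*⅒)² = (-⅕)² = 1/25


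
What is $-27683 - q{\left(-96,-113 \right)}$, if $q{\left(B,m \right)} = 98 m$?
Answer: $-16609$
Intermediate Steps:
$-27683 - q{\left(-96,-113 \right)} = -27683 - 98 \left(-113\right) = -27683 - -11074 = -27683 + 11074 = -16609$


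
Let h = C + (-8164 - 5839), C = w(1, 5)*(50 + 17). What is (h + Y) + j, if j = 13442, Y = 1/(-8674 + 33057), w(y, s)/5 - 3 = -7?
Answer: -46352082/24383 ≈ -1901.0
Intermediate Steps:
w(y, s) = -20 (w(y, s) = 15 + 5*(-7) = 15 - 35 = -20)
C = -1340 (C = -20*(50 + 17) = -20*67 = -1340)
h = -15343 (h = -1340 + (-8164 - 5839) = -1340 - 14003 = -15343)
Y = 1/24383 ≈ 4.1012e-5
(h + Y) + j = (-15343 + 1/24383) + 13442 = -374108368/24383 + 13442 = -46352082/24383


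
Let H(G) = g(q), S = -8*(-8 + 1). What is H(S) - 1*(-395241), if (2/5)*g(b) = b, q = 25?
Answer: 790607/2 ≈ 3.9530e+5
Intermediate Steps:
S = 56 (S = -8*(-7) = 56)
g(b) = 5*b/2
H(G) = 125/2 (H(G) = (5/2)*25 = 125/2)
H(S) - 1*(-395241) = 125/2 - 1*(-395241) = 125/2 + 395241 = 790607/2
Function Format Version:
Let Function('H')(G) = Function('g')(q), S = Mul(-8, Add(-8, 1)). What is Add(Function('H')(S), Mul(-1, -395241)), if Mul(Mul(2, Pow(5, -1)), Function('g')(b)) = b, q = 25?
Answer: Rational(790607, 2) ≈ 3.9530e+5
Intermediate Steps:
S = 56 (S = Mul(-8, -7) = 56)
Function('g')(b) = Mul(Rational(5, 2), b)
Function('H')(G) = Rational(125, 2) (Function('H')(G) = Mul(Rational(5, 2), 25) = Rational(125, 2))
Add(Function('H')(S), Mul(-1, -395241)) = Add(Rational(125, 2), Mul(-1, -395241)) = Add(Rational(125, 2), 395241) = Rational(790607, 2)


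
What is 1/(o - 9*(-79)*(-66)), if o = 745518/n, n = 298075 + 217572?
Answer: -515647/24196505604 ≈ -2.1311e-5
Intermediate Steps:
n = 515647
o = 745518/515647 ≈ 1.4458
1/(o - 9*(-79)*(-66)) = 1/(745518/515647 - 9*(-79)*(-66)) = 1/(745518/515647 + 711*(-66)) = 1/(745518/515647 - 46926) = 1/(-24196505604/515647) = -515647/24196505604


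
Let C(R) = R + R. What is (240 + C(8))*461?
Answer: 118016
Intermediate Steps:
C(R) = 2*R
(240 + C(8))*461 = (240 + 2*8)*461 = (240 + 16)*461 = 256*461 = 118016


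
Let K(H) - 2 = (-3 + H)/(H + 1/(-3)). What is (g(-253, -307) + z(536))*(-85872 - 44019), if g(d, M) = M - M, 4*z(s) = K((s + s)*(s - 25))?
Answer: -640377827247/6573500 ≈ -97418.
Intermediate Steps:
K(H) = 2 + (-3 + H)/(-⅓ + H) (K(H) = 2 + (-3 + H)/(H + 1/(-3)) = 2 + (-3 + H)/(H - ⅓) = 2 + (-3 + H)/(-⅓ + H))
z(s) = (-11 + 18*s*(-25 + s))/(4*(-1 + 6*s*(-25 + s))) (z(s) = ((-11 + 9*((s + s)*(s - 25)))/(-1 + 3*((s + s)*(s - 25))))/4 = ((-11 + 9*((2*s)*(-25 + s)))/(-1 + 3*((2*s)*(-25 + s))))/4 = ((-11 + 9*(2*s*(-25 + s)))/(-1 + 3*(2*s*(-25 + s))))/4 = ((-11 + 18*s*(-25 + s))/(-1 + 6*s*(-25 + s)))/4 = (-11 + 18*s*(-25 + s))/(4*(-1 + 6*s*(-25 + s))))
g(d, M) = 0
(g(-253, -307) + z(536))*(-85872 - 44019) = (0 + (-11 + 18*536*(-25 + 536))/(4*(-1 + 6*536*(-25 + 536))))*(-85872 - 44019) = (0 + (-11 + 18*536*511)/(4*(-1 + 6*536*511)))*(-129891) = (0 + (-11 + 4930128)/(4*(-1 + 1643376)))*(-129891) = (0 + (¼)*4930117/1643375)*(-129891) = (0 + (¼)*(1/1643375)*4930117)*(-129891) = (0 + 4930117/6573500)*(-129891) = (4930117/6573500)*(-129891) = -640377827247/6573500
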